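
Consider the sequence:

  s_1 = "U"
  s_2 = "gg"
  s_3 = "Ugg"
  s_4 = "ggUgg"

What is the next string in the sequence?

From term 3 onward, concatenate the second-to-last term with the last: U·gg = Ugg, gg·Ugg = ggUgg, …
Continuing: Ugg · ggUgg gives term 5.

UggggUgg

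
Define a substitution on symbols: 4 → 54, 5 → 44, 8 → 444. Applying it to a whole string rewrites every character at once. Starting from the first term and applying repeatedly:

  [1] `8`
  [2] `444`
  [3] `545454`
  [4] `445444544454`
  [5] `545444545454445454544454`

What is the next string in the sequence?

445444545454445444544454545444544454445454544454

φ(545444545454445454544454) expands symbol-by-symbol to 44 54 44 54 54 54 44 54 44 54 44 54 54 54 44 54 44 54 44 54 54 54 44 54; joining the 24 pieces gives the next term.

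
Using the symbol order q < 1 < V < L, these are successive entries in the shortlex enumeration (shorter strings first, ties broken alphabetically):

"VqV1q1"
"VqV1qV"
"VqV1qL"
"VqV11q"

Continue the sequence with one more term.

Treat VqV11q as a base-4 numeral over the given alphabet and add one, carrying through any trailing L's.

VqV111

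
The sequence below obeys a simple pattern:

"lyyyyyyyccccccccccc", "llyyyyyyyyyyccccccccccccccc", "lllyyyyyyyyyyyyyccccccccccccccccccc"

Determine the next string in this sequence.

Reading off run lengths: l runs 1, 2, 3; y runs 7, 10, 13; c runs 11, 15, 19 — each is linear in n, where the shown terms are n = 2, 3, 4.
At n = 5 the blocks have lengths 4, 16, 23.

llllyyyyyyyyyyyyyyyyccccccccccccccccccccccc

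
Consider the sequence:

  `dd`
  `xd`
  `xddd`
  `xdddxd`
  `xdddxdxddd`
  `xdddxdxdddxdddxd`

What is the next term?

xdddxdxdddxdddxdxdddxdxddd

From term 3 onward, concatenate the last term with the second-to-last: xd·dd = xddd, xddd·xd = xdddxd, …
The next term joins xdddxdxdddxdddxd and xdddxdxddd.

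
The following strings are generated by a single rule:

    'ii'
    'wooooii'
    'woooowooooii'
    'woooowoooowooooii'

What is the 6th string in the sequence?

woooowoooowoooowoooowooooii

The strings grow by a fixed prefix woooo each time.
From woooowoooowooooii, 2 further steps: woooowoooowooooii → woooowoooowoooowooooii → (answer).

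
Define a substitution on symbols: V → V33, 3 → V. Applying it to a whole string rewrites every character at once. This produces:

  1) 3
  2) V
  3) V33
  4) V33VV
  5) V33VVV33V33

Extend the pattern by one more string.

Rewriting each symbol of V33VVV33V33: V→V33, 3→V, 3→V, V→V33, V→V33, V→V33, 3→V, 3→V, V→V33, 3→V, 3→V, which concatenates to V33 V V V33 V33 V33 V V V33 V V.

V33VVV33V33V33VVV33VV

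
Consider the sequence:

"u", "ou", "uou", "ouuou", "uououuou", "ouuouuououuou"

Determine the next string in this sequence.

uououuououuouuououuou

This is a Fibonacci-style word recurrence s(k) = s(k−2)·s(k−1): e.g. u·ou = uou.
So term 7 is uououuou·ouuouuououuou.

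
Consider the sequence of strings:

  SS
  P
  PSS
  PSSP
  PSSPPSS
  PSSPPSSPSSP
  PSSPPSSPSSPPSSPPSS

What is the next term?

This is a Fibonacci-style word recurrence s(k) = s(k−1)·s(k−2): e.g. P·SS = PSS.
Continuing: PSSPPSSPSSPPSSPPSS · PSSPPSSPSSP gives term 8.

PSSPPSSPSSPPSSPPSSPSSPPSSPSSP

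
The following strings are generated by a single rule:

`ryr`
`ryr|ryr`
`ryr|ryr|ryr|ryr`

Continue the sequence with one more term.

Each string is two copies of the previous one joined by '|'.
One more doubling of ryr|ryr|ryr|ryr gives the answer.

ryr|ryr|ryr|ryr|ryr|ryr|ryr|ryr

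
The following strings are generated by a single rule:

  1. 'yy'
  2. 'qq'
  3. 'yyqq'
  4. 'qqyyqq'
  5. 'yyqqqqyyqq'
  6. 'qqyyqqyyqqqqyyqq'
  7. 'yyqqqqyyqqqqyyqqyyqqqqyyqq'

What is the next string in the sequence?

This is a Fibonacci-style word recurrence s(k) = s(k−2)·s(k−1): e.g. yy·qq = yyqq.
The next term joins qqyyqqyyqqqqyyqq and yyqqqqyyqqqqyyqqyyqqqqyyqq.

qqyyqqyyqqqqyyqqyyqqqqyyqqqqyyqqyyqqqqyyqq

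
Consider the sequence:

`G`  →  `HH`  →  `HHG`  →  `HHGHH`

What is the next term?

Each term (from the third on) is the previous term followed by the one before it: term 3 = HH·G = HHG.
Continuing: HHGHH · HHG gives term 5.

HHGHHHHG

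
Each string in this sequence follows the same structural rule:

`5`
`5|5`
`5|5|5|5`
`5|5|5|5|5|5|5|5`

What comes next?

5|5|5|5|5|5|5|5|5|5|5|5|5|5|5|5

s(k+1) = s(k)·|·s(k) — each term doubles the last with '|' between the halves.
So the next term is two copies of 5|5|5|5|5|5|5|5 with '|' between the halves.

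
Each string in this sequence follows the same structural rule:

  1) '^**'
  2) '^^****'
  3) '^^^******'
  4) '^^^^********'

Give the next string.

The n-th term is n ^'s then 2n *'s (n = 1, 2, …).
Setting n = 5 gives 5, 10 characters in each block.

^^^^^**********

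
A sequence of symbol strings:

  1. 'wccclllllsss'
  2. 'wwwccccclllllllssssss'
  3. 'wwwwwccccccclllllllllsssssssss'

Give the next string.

wwwwwwwccccccccclllllllllllssssssssssss

The n-th term is 2n-1 w's then 2n+1 c's then 2n+3 l's then 3n s's (n = 1, 2, …).
For the next term, n = 4, so the run lengths are 7, 9, 11, 12.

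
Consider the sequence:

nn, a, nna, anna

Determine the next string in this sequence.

nnaanna

From term 3 onward, concatenate the second-to-last term with the last: nn·a = nna, a·nna = anna, …
The next term joins nna and anna.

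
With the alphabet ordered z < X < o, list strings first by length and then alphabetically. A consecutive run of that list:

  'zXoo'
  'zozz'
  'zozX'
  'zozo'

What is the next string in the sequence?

zoXz

The successor of zozo increments the rightmost position that isn't already o and resets every position after it to z.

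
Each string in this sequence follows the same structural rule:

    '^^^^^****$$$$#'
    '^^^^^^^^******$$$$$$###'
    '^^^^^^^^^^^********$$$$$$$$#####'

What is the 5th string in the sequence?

^^^^^^^^^^^^^^^^^************$$$$$$$$$$$$#########

Reading off run lengths: ^ runs 5, 8, 11; * runs 4, 6, 8; $ runs 4, 6, 8; # runs 1, 3, 5 — each is linear in n (n = 1, 2, …).
At n = 5 the blocks have lengths 17, 12, 12, 9.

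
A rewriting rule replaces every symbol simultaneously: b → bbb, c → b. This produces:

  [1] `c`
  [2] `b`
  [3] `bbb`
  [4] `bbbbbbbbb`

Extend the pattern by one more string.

bbbbbbbbbbbbbbbbbbbbbbbbbbb

Expanding bbbbbbbbb: b→bbb, b→bbb, b→bbb, b→bbb, b→bbb, b→bbb, b→bbb, b→bbb, b→bbb. Concatenated: bbb bbb bbb bbb bbb bbb bbb bbb bbb.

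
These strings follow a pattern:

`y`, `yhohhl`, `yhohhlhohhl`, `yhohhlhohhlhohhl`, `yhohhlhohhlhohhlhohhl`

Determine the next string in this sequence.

yhohhlhohhlhohhlhohhlhohhl

Each term is the previous one with hohhl appended.
One more step from yhohhlhohhlhohhlhohhl gives the answer.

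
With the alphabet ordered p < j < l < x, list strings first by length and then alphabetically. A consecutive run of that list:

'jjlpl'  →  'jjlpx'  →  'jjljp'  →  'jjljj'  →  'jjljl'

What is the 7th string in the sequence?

jjllp

Advancing 2 positions from jjljl through jjljl → jjljx reaches term 7.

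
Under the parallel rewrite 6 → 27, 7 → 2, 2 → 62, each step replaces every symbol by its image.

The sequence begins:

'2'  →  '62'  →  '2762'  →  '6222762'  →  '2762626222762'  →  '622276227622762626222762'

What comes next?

27626262227626222762622276227622762626222762

Applying the rule to each of the 24 symbols of 622276227622762626222762 gives the pieces 27 62 62 62 2 27 62 62 2 27 62 62 2 27 62 27 62 27 62 62 62 2 27 62, which concatenate to the answer.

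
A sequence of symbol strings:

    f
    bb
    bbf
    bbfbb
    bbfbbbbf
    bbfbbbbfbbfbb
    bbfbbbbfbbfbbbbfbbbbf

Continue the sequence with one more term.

Each term (from the third on) is the previous term followed by the one before it: term 3 = bb·f = bbf.
Continuing: bbfbbbbfbbfbbbbfbbbbf · bbfbbbbfbbfbb gives term 8.

bbfbbbbfbbfbbbbfbbbbfbbfbbbbfbbfbb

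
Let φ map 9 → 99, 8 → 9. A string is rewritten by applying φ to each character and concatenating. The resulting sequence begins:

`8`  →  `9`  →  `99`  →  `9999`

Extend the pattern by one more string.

Apply φ to 9999 symbol by symbol: 9→99, 9→99, 9→99, 9→99; joined: 99 99 99 99.

99999999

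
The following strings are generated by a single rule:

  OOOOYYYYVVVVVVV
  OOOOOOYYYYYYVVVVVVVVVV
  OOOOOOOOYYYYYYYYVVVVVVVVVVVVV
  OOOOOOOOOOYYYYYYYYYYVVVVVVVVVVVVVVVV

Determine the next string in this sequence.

OOOOOOOOOOOOYYYYYYYYYYYYVVVVVVVVVVVVVVVVVVV

Term n consists of 2n O's, followed by 2n Y's, followed by 3n+1 V's, where the shown terms are n = 2, 3, 4, 5.
Setting n = 6 gives 12, 12, 19 characters in each block.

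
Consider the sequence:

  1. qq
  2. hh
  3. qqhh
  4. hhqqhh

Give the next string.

qqhhhhqqhh

From term 3 onward, concatenate the second-to-last term with the last: qq·hh = qqhh, hh·qqhh = hhqqhh, …
Continuing: qqhh · hhqqhh gives term 5.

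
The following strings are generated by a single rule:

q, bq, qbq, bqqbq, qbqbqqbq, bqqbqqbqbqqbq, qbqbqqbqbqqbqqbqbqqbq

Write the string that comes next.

bqqbqqbqbqqbqqbqbqqbqbqqbqqbqbqqbq

From term 3 onward, concatenate the second-to-last term with the last: q·bq = qbq, bq·qbq = bqqbq, …
So term 8 is bqqbqqbqbqqbq·qbqbqqbqbqqbqqbqbqqbq.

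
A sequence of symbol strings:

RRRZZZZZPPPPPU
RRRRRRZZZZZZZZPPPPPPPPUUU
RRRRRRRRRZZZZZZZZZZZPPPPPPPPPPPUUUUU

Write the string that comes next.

RRRRRRRRRRRRZZZZZZZZZZZZZZPPPPPPPPPPPPPPUUUUUUU

Each string has the form R^{3n} Z^{3n+2} P^{3n+2} U^{2n-1} (n = 1, 2, …).
Setting n = 4 gives 12, 14, 14, 7 characters in each block.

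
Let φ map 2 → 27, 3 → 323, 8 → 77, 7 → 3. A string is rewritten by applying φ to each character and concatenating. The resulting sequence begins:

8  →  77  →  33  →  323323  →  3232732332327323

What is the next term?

32327323273323273233232732327332327323

Replace each of the 16 characters of 3232732332327323 in place — 323 27 323 27 3 323 27 323 323 27 323 27 3 323 27 323 — and concatenate.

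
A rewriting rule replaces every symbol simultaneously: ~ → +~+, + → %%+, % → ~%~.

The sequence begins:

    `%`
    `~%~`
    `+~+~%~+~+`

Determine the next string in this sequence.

Rewriting each symbol of +~+~%~+~+: +→%%+, ~→+~+, +→%%+, ~→+~+, %→~%~, ~→+~+, +→%%+, ~→+~+, +→%%+, which concatenates to %%+ +~+ %%+ +~+ ~%~ +~+ %%+ +~+ %%+.

%%++~+%%++~+~%~+~+%%++~+%%+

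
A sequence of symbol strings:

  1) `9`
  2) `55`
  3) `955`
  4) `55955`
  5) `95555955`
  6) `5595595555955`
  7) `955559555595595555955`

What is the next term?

Each term (from the third on) is the two preceding terms concatenated in order: term 3 = 9·55 = 955.
So term 8 is 5595595555955·955559555595595555955.

5595595555955955559555595595555955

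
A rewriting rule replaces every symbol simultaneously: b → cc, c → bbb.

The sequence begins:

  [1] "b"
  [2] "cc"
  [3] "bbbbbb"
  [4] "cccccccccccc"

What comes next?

bbbbbbbbbbbbbbbbbbbbbbbbbbbbbbbbbbbb

Apply φ to cccccccccccc symbol by symbol: c→bbb, c→bbb, c→bbb, c→bbb, c→bbb, c→bbb, c→bbb, c→bbb, c→bbb, c→bbb, c→bbb, c→bbb; joined: bbb bbb bbb bbb bbb bbb bbb bbb bbb bbb bbb bbb.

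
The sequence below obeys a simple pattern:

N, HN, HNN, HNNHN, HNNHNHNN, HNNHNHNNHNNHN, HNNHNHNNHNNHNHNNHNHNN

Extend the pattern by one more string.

From term 3 onward, concatenate the last term with the second-to-last: HN·N = HNN, HNN·HN = HNNHN, …
So term 8 is HNNHNHNNHNNHNHNNHNHNN·HNNHNHNNHNNHN.

HNNHNHNNHNNHNHNNHNHNNHNNHNHNNHNNHN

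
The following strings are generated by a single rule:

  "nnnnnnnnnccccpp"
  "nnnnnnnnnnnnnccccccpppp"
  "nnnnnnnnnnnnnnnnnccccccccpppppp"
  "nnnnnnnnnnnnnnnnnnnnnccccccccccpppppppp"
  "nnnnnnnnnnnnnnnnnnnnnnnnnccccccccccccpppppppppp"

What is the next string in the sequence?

nnnnnnnnnnnnnnnnnnnnnnnnnnnnnccccccccccccccpppppppppppp

The n-th term is 4n+1 n's then 2n c's then 2n-2 p's, where the shown terms are n = 2, 3, 4, 5, 6.
For the next term, n = 7, so the run lengths are 29, 14, 12.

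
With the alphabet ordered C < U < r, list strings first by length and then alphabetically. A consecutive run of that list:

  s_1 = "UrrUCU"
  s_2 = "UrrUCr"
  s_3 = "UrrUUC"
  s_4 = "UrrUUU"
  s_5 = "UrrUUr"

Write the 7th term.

Continuing the enumeration 2 steps past UrrUUr: UrrUUr → UrrUrC → (answer).

UrrUrU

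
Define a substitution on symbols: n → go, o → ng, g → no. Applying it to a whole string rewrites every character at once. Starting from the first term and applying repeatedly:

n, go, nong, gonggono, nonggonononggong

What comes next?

Applying the rule to each of the 16 symbols of nonggonononggong gives the pieces go ng go no no ng go ng go ng go no no ng go no, which concatenate to the answer.

gonggonononggonggonggonononggono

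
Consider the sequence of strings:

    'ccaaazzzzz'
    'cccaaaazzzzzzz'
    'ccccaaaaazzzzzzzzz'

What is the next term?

cccccaaaaaazzzzzzzzzzz

Each string has the form c^{n} a^{n+1} z^{2n+1}, where the shown terms are n = 2, 3, 4.
At n = 5 the blocks have lengths 5, 6, 11.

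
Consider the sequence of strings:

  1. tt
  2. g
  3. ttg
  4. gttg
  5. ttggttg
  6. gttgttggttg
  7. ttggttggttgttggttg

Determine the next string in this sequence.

gttgttggttgttggttggttgttggttg

From term 3 onward, concatenate the second-to-last term with the last: tt·g = ttg, g·ttg = gttg, …
The next term joins gttgttggttg and ttggttggttgttggttg.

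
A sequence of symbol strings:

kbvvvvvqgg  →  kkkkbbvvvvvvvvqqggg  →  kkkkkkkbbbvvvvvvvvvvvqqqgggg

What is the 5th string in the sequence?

kkkkkkkkkkkkkbbbbbvvvvvvvvvvvvvvvvvqqqqqgggggg

Each string has the form k^{3n-2} b^{n} v^{3n+2} q^{n} g^{n+1} (n = 1, 2, …).
Setting n = 5 gives 13, 5, 17, 5, 6 characters in each block.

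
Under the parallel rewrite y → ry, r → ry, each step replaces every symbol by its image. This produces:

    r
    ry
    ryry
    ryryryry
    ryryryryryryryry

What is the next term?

ryryryryryryryryryryryryryryryry

Replace each of the 16 characters of ryryryryryryryry in place — ry ry ry ry ry ry ry ry ry ry ry ry ry ry ry ry — and concatenate.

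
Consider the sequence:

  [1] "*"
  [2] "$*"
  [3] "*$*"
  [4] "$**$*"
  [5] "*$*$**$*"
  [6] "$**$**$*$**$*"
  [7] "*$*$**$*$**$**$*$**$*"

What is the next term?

$**$**$*$**$**$*$**$*$**$**$*$**$*

This is a Fibonacci-style word recurrence s(k) = s(k−2)·s(k−1): e.g. *·$* = *$*.
Continuing: $**$**$*$**$* · *$*$**$*$**$**$*$**$* gives term 8.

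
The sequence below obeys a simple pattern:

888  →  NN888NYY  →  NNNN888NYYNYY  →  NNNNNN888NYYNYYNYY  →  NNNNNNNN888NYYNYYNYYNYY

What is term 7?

NNNNNNNNNNNN888NYYNYYNYYNYYNYYNYY

Every step adds NN to the front and NYY to the end of the previous string.
From NNNNNNNN888NYYNYYNYYNYY, 2 further steps: NNNNNNNN888NYYNYYNYYNYY → NNNNNNNNNN888NYYNYYNYYNYYNYY → (answer).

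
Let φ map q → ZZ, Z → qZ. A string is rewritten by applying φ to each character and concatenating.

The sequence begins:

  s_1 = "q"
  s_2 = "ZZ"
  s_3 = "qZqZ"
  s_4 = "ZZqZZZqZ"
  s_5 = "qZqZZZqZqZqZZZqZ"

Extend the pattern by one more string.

Rewriting the 16 symbols of qZqZZZqZqZqZZZqZ one by one yields ZZ qZ ZZ qZ qZ qZ ZZ qZ ZZ qZ ZZ qZ qZ qZ ZZ qZ; concatenated:

ZZqZZZqZqZqZZZqZZZqZZZqZqZqZZZqZ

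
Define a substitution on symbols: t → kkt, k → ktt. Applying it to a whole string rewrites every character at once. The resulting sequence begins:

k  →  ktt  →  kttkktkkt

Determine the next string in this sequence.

Expanding kttkktkkt: k→ktt, t→kkt, t→kkt, k→ktt, k→ktt, t→kkt, k→ktt, k→ktt, t→kkt. Concatenated: ktt kkt kkt ktt ktt kkt ktt ktt kkt.

kttkktkktkttkttkktkttkttkkt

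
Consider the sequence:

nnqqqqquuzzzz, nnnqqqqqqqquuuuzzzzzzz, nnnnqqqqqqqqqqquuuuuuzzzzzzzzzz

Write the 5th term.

Term n consists of n+1 n's, followed by 3n+2 q's, followed by 2n u's, followed by 3n+1 z's (n = 1, 2, …).
At n = 5 the blocks have lengths 6, 17, 10, 16.

nnnnnnqqqqqqqqqqqqqqqqquuuuuuuuuuzzzzzzzzzzzzzzzz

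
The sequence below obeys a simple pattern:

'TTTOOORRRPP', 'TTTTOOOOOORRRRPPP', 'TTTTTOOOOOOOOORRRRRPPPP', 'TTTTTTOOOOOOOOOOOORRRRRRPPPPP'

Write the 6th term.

TTTTTTTTOOOOOOOOOOOOOOOOOORRRRRRRRPPPPPPP

Each string has the form T^{n+2} O^{3n} R^{n+2} P^{n+1} (n = 1, 2, …).
For term 6, n = 6, so the run lengths are 8, 18, 8, 7.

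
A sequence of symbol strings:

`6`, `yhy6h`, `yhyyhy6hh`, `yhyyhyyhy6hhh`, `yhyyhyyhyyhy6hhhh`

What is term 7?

yhyyhyyhyyhyyhyyhy6hhhhhh

s(k+1) = yhy·s(k)·h, so each term gains yhy as a prefix and h as a suffix.
From yhyyhyyhyyhy6hhhh, 2 further steps: yhyyhyyhyyhy6hhhh → yhyyhyyhyyhyyhy6hhhhh → (answer).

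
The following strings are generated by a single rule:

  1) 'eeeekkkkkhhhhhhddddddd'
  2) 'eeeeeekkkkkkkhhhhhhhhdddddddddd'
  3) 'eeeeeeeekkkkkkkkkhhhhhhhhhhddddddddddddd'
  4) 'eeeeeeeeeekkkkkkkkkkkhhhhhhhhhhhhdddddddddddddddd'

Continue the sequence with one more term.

Term n consists of 2n e's, followed by 2n+1 k's, followed by 2n+2 h's, followed by 3n+1 d's, where the shown terms are n = 2, 3, 4, 5.
Setting n = 6 gives 12, 13, 14, 19 characters in each block.

eeeeeeeeeeeekkkkkkkkkkkkkhhhhhhhhhhhhhhddddddddddddddddddd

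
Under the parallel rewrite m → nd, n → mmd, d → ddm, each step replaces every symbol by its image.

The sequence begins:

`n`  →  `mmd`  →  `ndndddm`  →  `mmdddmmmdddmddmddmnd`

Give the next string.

Rewriting the 20 symbols of mmdddmmmdddmddmddmnd one by one yields nd nd ddm ddm ddm nd nd nd ddm ddm ddm nd ddm ddm nd ddm ddm nd mmd ddm; concatenated:

ndndddmddmddmndndndddmddmddmndddmddmndddmddmndmmdddm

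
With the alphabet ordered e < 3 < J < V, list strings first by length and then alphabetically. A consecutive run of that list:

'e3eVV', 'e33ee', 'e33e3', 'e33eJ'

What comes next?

e33eV

The successor of e33eJ increments the rightmost position that isn't already V and resets every position after it to e.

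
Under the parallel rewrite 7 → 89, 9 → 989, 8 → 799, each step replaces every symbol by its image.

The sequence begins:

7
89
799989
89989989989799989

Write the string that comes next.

Rewriting the 17 symbols of 89989989989799989 one by one yields 799 989 989 799 989 989 799 989 989 799 989 89 989 989 989 799 989; concatenated:

79998998979998998979998998979998989989989989799989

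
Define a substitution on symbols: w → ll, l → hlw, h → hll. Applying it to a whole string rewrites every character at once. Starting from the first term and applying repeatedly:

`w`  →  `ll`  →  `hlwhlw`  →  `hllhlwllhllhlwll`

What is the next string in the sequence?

hllhlwhlwhllhlwllhlwhlwhllhlwhlwhllhlwllhlwhlw

Replace each of the 16 characters of hllhlwllhllhlwll in place — hll hlw hlw hll hlw ll hlw hlw hll hlw hlw hll hlw ll hlw hlw — and concatenate.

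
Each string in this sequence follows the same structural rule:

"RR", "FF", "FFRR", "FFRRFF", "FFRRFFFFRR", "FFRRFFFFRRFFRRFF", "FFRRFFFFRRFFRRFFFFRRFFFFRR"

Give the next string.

FFRRFFFFRRFFRRFFFFRRFFFFRRFFRRFFFFRRFFRRFF

From term 3 onward, concatenate the last term with the second-to-last: FF·RR = FFRR, FFRR·FF = FFRRFF, …
Continuing: FFRRFFFFRRFFRRFFFFRRFFFFRR · FFRRFFFFRRFFRRFF gives term 8.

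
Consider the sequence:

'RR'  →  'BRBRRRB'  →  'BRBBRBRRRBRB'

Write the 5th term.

s(k+1) = BRB·s(k)·RB, so each term gains BRB as a prefix and RB as a suffix.
From BRBBRBRRRBRB, 2 further steps: BRBBRBRRRBRB → BRBBRBBRBRRRBRBRB → (answer).

BRBBRBBRBBRBRRRBRBRBRB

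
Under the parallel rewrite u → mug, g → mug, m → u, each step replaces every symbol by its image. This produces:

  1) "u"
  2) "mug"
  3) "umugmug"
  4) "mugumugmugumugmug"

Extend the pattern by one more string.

φ(mugumugmugumugmug) expands symbol-by-symbol to u mug mug mug u mug mug u mug mug mug u mug mug u mug mug; joining the 17 pieces gives the next term.

umugmugmugumugmugumugmugmugumugmugumugmug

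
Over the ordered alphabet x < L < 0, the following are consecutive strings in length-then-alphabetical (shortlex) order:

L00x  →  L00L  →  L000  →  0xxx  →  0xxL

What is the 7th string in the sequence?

0xLx

Advancing 2 positions from 0xxL through 0xxL → 0xx0 reaches term 7.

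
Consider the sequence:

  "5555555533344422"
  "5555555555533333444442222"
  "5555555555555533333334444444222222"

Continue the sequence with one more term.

5555555555555555533333333344444444422222222

Each string has the form 5^{3n+2} 3^{2n-1} 4^{2n-1} 2^{2n-2}, where the shown terms are n = 2, 3, 4.
For the next term, n = 5, so the run lengths are 17, 9, 9, 8.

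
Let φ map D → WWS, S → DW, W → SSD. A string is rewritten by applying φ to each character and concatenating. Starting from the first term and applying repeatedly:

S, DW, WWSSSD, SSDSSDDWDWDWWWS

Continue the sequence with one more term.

Replace each of the 15 characters of SSDSSDDWDWDWWWS in place — DW DW WWS DW DW WWS WWS SSD WWS SSD WWS SSD SSD SSD DW — and concatenate.

DWDWWWSDWDWWWSWWSSSDWWSSSDWWSSSDSSDSSDDW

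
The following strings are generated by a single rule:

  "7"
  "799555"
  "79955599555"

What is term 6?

Every step adds 99555 to the end: s(k+1) = s(k)·99555.
From 79955599555, 3 further steps: 79955599555 → 7995559955599555 → 799555995559955599555 → (answer).

79955599555995559955599555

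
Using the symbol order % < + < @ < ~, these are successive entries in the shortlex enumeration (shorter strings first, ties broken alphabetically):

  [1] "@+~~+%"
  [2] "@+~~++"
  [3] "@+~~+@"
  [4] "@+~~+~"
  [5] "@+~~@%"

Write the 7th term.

@+~~@@

Continuing the enumeration 2 steps past @+~~@%: @+~~@% → @+~~@+ → (answer).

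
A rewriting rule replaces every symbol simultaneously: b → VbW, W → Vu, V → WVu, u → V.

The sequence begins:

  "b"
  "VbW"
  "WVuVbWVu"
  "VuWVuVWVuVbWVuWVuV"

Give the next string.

Applying the rule to each of the 18 symbols of VuWVuVWVuVbWVuWVuV gives the pieces WVu V Vu WVu V WVu Vu WVu V WVu VbW Vu WVu V Vu WVu V WVu, which concatenate to the answer.

WVuVVuWVuVWVuVuWVuVWVuVbWVuWVuVVuWVuVWVu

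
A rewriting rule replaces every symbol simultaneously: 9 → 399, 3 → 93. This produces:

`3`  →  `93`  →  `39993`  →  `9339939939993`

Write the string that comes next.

Replace each of the 13 characters of 9339939939993 in place — 399 93 93 399 399 93 399 399 93 399 399 399 93 — and concatenate.

3999393399399933993999339939939993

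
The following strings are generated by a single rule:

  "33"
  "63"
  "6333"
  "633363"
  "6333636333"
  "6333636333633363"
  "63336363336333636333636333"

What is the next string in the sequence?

633363633363336363336363336333636333633363

From term 3 onward, concatenate the last term with the second-to-last: 63·33 = 6333, 6333·63 = 633363, …
So term 8 is 63336363336333636333636333·6333636333633363.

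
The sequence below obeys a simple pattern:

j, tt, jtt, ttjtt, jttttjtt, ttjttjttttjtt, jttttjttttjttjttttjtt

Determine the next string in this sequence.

ttjttjttttjttjttttjttttjttjttttjtt

From term 3 onward, concatenate the second-to-last term with the last: j·tt = jtt, tt·jtt = ttjtt, …
The next term joins ttjttjttttjtt and jttttjttttjttjttttjtt.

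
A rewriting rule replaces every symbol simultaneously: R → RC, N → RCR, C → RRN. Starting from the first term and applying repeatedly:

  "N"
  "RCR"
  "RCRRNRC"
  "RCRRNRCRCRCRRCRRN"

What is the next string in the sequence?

RCRRNRCRCRCRRCRRNRCRRNRCRRNRCRCRRNRCRCRCR

φ(RCRRNRCRCRCRRCRRN) expands symbol-by-symbol to RC RRN RC RC RCR RC RRN RC RRN RC RRN RC RC RRN RC RC RCR; joining the 17 pieces gives the next term.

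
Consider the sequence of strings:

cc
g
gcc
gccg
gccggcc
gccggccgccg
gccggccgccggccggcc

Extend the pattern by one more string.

gccggccgccggccggccgccggccgccg

This is a Fibonacci-style word recurrence s(k) = s(k−1)·s(k−2): e.g. g·cc = gcc.
The next term joins gccggccgccggccggcc and gccggccgccg.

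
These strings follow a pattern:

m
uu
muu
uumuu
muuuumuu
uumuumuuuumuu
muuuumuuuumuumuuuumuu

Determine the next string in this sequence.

uumuumuuuumuumuuuumuuuumuumuuuumuu

From term 3 onward, concatenate the second-to-last term with the last: m·uu = muu, uu·muu = uumuu, …
Continuing: uumuumuuuumuu · muuuumuuuumuumuuuumuu gives term 8.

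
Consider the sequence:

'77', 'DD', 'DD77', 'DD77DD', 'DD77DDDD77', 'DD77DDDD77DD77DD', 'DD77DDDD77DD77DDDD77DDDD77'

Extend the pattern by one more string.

DD77DDDD77DD77DDDD77DDDD77DD77DDDD77DD77DD

From term 3 onward, concatenate the last term with the second-to-last: DD·77 = DD77, DD77·DD = DD77DD, …
So term 8 is DD77DDDD77DD77DDDD77DDDD77·DD77DDDD77DD77DD.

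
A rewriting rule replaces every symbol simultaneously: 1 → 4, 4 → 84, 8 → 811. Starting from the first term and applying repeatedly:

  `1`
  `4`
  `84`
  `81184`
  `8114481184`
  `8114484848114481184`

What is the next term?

81144848481184811848114484848114481184

φ(8114484848114481184) expands symbol-by-symbol to 811 4 4 84 84 811 84 811 84 811 4 4 84 84 811 4 4 811 84; joining the 19 pieces gives the next term.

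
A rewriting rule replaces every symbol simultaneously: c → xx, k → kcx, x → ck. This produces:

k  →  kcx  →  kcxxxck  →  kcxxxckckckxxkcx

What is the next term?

φ(kcxxxckckckxxkcx) expands symbol-by-symbol to kcx xx ck ck ck xx kcx xx kcx xx kcx ck ck kcx xx ck; joining the 16 pieces gives the next term.

kcxxxckckckxxkcxxxkcxxxkcxckckkcxxxck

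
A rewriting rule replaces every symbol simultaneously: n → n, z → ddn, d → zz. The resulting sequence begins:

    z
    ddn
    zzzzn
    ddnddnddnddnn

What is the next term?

zzzznzzzznzzzznzzzznn

φ(ddnddnddnddnn) expands symbol-by-symbol to zz zz n zz zz n zz zz n zz zz n n; joining the 13 pieces gives the next term.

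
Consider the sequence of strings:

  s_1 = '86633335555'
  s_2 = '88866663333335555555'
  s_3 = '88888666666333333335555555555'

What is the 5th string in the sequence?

88888888866666666663333333333335555555555555555

Reading off run lengths: 8 runs 1, 3, 5; 6 runs 2, 4, 6; 3 runs 4, 6, 8; 5 runs 4, 7, 10 — each is linear in n (n = 1, 2, …).
At n = 5 the blocks have lengths 9, 10, 12, 16.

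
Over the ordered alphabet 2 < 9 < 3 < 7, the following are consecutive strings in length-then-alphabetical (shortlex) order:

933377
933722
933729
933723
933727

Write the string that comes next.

The successor of 933727 increments the rightmost position that isn't already 7 and resets every position after it to 2.

933792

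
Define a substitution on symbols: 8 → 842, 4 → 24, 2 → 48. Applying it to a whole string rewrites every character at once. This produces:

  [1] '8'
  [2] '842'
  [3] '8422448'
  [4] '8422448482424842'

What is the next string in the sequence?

Replace each of the 16 characters of 8422448482424842 in place — 842 24 48 48 24 24 842 24 842 48 24 48 24 842 24 48 — and concatenate.

842244848242484224842482448248422448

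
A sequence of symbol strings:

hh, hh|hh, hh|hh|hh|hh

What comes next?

s(k+1) = s(k)·|·s(k) — each term doubles the last with '|' between the halves.
So the next term is two copies of hh|hh|hh|hh with '|' between the halves.

hh|hh|hh|hh|hh|hh|hh|hh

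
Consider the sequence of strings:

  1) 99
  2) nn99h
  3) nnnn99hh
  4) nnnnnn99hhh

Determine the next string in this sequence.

Every step adds nn to the front and h to the end of the previous string.
Applying this once more to nnnnnn99hhh:

nnnnnnnn99hhhh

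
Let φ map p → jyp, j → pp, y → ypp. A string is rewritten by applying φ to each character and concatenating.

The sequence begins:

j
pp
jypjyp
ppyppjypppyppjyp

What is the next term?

Replace each of the 16 characters of ppyppjypppyppjyp in place — jyp jyp ypp jyp jyp pp ypp jyp jyp jyp ypp jyp jyp pp ypp jyp — and concatenate.

jypjypyppjypjypppyppjypjypjypyppjypjypppyppjyp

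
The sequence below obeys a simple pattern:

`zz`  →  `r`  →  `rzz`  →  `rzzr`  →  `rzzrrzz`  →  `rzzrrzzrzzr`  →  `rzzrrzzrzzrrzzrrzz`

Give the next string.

From term 3 onward, concatenate the last term with the second-to-last: r·zz = rzz, rzz·r = rzzr, …
The next term joins rzzrrzzrzzrrzzrrzz and rzzrrzzrzzr.

rzzrrzzrzzrrzzrrzzrzzrrzzrzzr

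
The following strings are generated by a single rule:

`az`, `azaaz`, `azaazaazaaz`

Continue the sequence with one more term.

azaazaazaazaazaazaazaaz

Every step duplicates the string with 'a' between the halves.
So the next term is two copies of azaazaazaaz with 'a' between the halves.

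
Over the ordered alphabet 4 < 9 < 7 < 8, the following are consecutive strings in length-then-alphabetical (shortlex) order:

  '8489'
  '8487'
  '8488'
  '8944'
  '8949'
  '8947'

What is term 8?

8994

Continuing the enumeration 2 steps past 8947: 8947 → 8948 → (answer).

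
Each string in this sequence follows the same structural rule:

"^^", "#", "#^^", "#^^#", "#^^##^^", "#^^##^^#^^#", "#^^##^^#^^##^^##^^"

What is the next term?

Each term (from the third on) is the previous term followed by the one before it: term 3 = #·^^ = #^^.
So term 8 is #^^##^^#^^##^^##^^·#^^##^^#^^#.

#^^##^^#^^##^^##^^#^^##^^#^^#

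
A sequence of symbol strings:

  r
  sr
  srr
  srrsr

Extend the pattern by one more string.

This is a Fibonacci-style word recurrence s(k) = s(k−1)·s(k−2): e.g. sr·r = srr.
So term 5 is srrsr·srr.

srrsrsrr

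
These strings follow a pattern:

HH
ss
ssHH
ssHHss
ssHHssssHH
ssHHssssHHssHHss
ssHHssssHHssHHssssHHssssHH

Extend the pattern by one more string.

ssHHssssHHssHHssssHHssssHHssHHssssHHssHHss

From term 3 onward, concatenate the last term with the second-to-last: ss·HH = ssHH, ssHH·ss = ssHHss, …
So term 8 is ssHHssssHHssHHssssHHssssHH·ssHHssssHHssHHss.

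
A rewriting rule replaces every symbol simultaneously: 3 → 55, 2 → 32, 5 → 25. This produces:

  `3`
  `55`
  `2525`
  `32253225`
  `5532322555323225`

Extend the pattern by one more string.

Rewriting the 16 symbols of 5532322555323225 one by one yields 25 25 55 32 55 32 32 25 25 25 55 32 55 32 32 25; concatenated:

25255532553232252525553255323225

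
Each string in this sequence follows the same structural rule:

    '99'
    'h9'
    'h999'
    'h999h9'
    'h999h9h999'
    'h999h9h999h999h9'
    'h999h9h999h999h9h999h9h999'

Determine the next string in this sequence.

This is a Fibonacci-style word recurrence s(k) = s(k−1)·s(k−2): e.g. h9·99 = h999.
Continuing: h999h9h999h999h9h999h9h999 · h999h9h999h999h9 gives term 8.

h999h9h999h999h9h999h9h999h999h9h999h999h9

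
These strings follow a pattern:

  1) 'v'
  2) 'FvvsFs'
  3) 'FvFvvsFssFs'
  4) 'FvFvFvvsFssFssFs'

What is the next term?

FvFvFvFvvsFssFssFssFs

Every step adds Fv to the front and sFs to the end of the previous string.
One more step from FvFvFvvsFssFssFs gives the answer.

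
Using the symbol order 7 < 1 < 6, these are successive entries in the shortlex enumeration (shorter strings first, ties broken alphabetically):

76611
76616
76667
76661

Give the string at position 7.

Advancing 3 positions from 76661 through 76661 → 76666 → 17777 reaches term 7.

17771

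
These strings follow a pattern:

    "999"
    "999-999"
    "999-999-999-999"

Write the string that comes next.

Every step duplicates the string with '-' between the halves.
Doubling 999-999-999-999 with '-' between the halves:

999-999-999-999-999-999-999-999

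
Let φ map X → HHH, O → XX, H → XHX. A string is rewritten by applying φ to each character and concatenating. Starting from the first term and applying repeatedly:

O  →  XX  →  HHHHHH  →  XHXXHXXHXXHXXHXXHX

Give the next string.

φ(XHXXHXXHXXHXXHXXHX) expands symbol-by-symbol to HHH XHX HHH HHH XHX HHH HHH XHX HHH HHH XHX HHH HHH XHX HHH HHH XHX HHH; joining the 18 pieces gives the next term.

HHHXHXHHHHHHXHXHHHHHHXHXHHHHHHXHXHHHHHHXHXHHHHHHXHXHHH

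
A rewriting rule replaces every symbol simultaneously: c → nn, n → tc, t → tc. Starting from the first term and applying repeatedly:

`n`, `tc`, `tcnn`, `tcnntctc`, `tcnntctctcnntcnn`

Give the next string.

Rewriting the 16 symbols of tcnntctctcnntcnn one by one yields tc nn tc tc tc nn tc nn tc nn tc tc tc nn tc tc; concatenated:

tcnntctctcnntcnntcnntctctcnntctc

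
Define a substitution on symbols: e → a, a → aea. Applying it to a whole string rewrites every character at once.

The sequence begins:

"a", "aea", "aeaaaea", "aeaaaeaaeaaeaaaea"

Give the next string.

Rewriting the 17 symbols of aeaaaeaaeaaeaaaea one by one yields aea a aea aea aea a aea aea a aea aea a aea aea aea a aea; concatenated:

aeaaaeaaeaaeaaaeaaeaaaeaaeaaaeaaeaaeaaaea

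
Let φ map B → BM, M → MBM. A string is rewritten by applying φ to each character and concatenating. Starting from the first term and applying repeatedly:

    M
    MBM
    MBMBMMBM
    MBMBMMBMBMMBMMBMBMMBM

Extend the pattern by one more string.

Rewriting the 21 symbols of MBMBMMBMBMMBMMBMBMMBM one by one yields MBM BM MBM BM MBM MBM BM MBM BM MBM MBM BM MBM MBM BM MBM BM MBM MBM BM MBM; concatenated:

MBMBMMBMBMMBMMBMBMMBMBMMBMMBMBMMBMMBMBMMBMBMMBMMBMBMMBM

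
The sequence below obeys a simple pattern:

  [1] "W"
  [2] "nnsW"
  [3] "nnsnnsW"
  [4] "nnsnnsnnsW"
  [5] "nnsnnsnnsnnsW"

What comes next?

nnsnnsnnsnnsnnsW

Every step adds nns at the front: s(k+1) = nns·s(k).
One more step from nnsnnsnnsnnsW gives the answer.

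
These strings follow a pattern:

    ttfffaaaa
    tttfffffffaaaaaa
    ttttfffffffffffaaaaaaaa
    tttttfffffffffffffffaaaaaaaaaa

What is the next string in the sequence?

ttttttfffffffffffffffffffaaaaaaaaaaaa

Each string has the form t^{n+1} f^{4n-1} a^{2n+2} (n = 1, 2, …).
For the next term, n = 5, so the run lengths are 6, 19, 12.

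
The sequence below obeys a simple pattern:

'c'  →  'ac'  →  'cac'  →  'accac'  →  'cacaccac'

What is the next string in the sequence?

accaccacaccac

Each term (from the third on) is the two preceding terms concatenated in order: term 3 = c·ac = cac.
The next term joins accac and cacaccac.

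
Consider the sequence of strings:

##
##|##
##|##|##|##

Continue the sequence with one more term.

s(k+1) = s(k)·|·s(k) — each term doubles the last with '|' between the halves.
So the next term is two copies of ##|##|##|## with '|' between the halves.

##|##|##|##|##|##|##|##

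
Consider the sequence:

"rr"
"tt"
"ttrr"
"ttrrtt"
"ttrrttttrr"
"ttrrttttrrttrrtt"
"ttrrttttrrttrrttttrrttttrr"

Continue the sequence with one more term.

From term 3 onward, concatenate the last term with the second-to-last: tt·rr = ttrr, ttrr·tt = ttrrtt, …
So term 8 is ttrrttttrrttrrttttrrttttrr·ttrrttttrrttrrtt.

ttrrttttrrttrrttttrrttttrrttrrttttrrttrrtt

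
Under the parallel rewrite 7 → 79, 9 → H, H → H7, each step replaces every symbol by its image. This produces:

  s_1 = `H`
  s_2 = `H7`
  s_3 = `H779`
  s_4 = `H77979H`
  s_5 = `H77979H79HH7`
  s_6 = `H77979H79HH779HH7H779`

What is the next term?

H77979H79HH779HH7H77979HH7H779H77979H

φ(H77979H79HH779HH7H779) expands symbol-by-symbol to H7 79 79 H 79 H H7 79 H H7 H7 79 79 H H7 H7 79 H7 79 79 H; joining the 21 pieces gives the next term.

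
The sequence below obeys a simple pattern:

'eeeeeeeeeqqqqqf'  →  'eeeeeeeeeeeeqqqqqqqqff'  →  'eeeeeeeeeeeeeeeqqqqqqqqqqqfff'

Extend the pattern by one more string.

Term n consists of 3n+3 e's, followed by 3n-1 q's, followed by n-1 f's, where the shown terms are n = 2, 3, 4.
Setting n = 5 gives 18, 14, 4 characters in each block.

eeeeeeeeeeeeeeeeeeqqqqqqqqqqqqqqffff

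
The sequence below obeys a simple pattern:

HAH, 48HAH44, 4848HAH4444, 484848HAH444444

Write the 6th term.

4848484848HAH4444444444

Every step adds 48 to the front and 44 to the end of the previous string.
From 484848HAH444444, 2 further steps: 484848HAH444444 → 48484848HAH44444444 → (answer).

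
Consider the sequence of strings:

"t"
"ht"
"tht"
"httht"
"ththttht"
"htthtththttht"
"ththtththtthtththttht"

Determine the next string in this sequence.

htthtththtthtththtththtthtththttht

Each term (from the third on) is the two preceding terms concatenated in order: term 3 = t·ht = tht.
Continuing: htthtththttht · ththtththtthtththttht gives term 8.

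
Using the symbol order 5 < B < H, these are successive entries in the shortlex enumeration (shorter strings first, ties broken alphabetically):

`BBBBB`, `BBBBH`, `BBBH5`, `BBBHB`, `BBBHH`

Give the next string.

BBH55

Find the rightmost character of BBBHH below H, bump it to the next letter, and reset everything to its right to 5.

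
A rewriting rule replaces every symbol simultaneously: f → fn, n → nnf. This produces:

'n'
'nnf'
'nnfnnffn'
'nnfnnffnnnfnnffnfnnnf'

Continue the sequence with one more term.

Rewriting the 21 symbols of nnfnnffnnnfnnffnfnnnf one by one yields nnf nnf fn nnf nnf fn fn nnf nnf nnf fn nnf nnf fn fn nnf fn nnf nnf nnf fn; concatenated:

nnfnnffnnnfnnffnfnnnfnnfnnffnnnfnnffnfnnnffnnnfnnfnnffn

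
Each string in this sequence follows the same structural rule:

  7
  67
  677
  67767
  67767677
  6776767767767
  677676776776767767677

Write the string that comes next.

Each term (from the third on) is the previous term followed by the one before it: term 3 = 67·7 = 677.
The next term joins 677676776776767767677 and 6776767767767.

6776767767767677676776776767767767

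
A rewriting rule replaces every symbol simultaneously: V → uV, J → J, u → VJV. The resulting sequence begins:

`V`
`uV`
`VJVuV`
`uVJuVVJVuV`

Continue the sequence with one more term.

VJVuVJVJVuVuVJuVVJVuV

Apply φ to uVJuVVJVuV symbol by symbol: u→VJV, V→uV, J→J, u→VJV, V→uV, V→uV, J→J, V→uV, u→VJV, V→uV; joined: VJV uV J VJV uV uV J uV VJV uV.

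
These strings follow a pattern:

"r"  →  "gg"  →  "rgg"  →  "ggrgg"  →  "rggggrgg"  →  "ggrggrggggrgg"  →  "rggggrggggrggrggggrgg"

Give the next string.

ggrggrggggrggrggggrggggrggrggggrgg

Each term (from the third on) is the two preceding terms concatenated in order: term 3 = r·gg = rgg.
The next term joins ggrggrggggrgg and rggggrggggrggrggggrgg.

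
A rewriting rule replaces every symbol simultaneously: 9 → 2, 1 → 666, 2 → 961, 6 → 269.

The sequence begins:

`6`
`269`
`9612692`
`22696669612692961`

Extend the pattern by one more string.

Applying the rule to each of the 17 symbols of 22696669612692961 gives the pieces 961 961 269 2 269 269 269 2 269 666 961 269 2 961 2 269 666, which concatenate to the answer.

9619612692269269269226966696126929612269666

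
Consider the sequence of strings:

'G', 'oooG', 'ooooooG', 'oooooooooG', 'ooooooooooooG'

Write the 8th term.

oooooooooooooooooooooG

Each term is the previous one with ooo prepended.
From ooooooooooooG, 3 further steps: ooooooooooooG → oooooooooooooooG → ooooooooooooooooooG → (answer).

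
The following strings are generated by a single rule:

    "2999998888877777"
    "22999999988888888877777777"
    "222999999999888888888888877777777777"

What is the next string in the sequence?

2222999999999998888888888888888877777777777777

Term n consists of n 2's, followed by 2n+3 9's, followed by 4n+1 8's, followed by 3n+2 7's (n = 1, 2, …).
At n = 4 the blocks have lengths 4, 11, 17, 14.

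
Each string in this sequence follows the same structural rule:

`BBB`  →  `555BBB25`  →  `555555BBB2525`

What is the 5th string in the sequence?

555555555555BBB25252525

s(k+1) = 555·s(k)·25, so each term gains 555 as a prefix and 25 as a suffix.
From 555555BBB2525, 2 further steps: 555555BBB2525 → 555555555BBB252525 → (answer).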